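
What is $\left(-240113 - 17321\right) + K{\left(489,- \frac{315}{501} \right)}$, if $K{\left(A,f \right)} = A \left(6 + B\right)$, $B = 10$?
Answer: $-249610$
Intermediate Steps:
$K{\left(A,f \right)} = 16 A$ ($K{\left(A,f \right)} = A \left(6 + 10\right) = A 16 = 16 A$)
$\left(-240113 - 17321\right) + K{\left(489,- \frac{315}{501} \right)} = \left(-240113 - 17321\right) + 16 \cdot 489 = -257434 + 7824 = -249610$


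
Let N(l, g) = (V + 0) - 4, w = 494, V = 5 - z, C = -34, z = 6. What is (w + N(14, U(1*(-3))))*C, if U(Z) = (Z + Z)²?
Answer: -16626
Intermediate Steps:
V = -1 (V = 5 - 1*6 = 5 - 6 = -1)
U(Z) = 4*Z² (U(Z) = (2*Z)² = 4*Z²)
N(l, g) = -5 (N(l, g) = (-1 + 0) - 4 = -1 - 4 = -5)
(w + N(14, U(1*(-3))))*C = (494 - 5)*(-34) = 489*(-34) = -16626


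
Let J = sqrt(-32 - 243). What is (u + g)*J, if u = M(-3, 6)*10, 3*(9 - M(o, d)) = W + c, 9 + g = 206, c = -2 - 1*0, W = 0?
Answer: 4405*I*sqrt(11)/3 ≈ 4869.9*I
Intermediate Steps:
c = -2 (c = -2 + 0 = -2)
g = 197 (g = -9 + 206 = 197)
M(o, d) = 29/3 (M(o, d) = 9 - (0 - 2)/3 = 9 - 1/3*(-2) = 9 + 2/3 = 29/3)
J = 5*I*sqrt(11) (J = sqrt(-275) = 5*I*sqrt(11) ≈ 16.583*I)
u = 290/3 (u = (29/3)*10 = 290/3 ≈ 96.667)
(u + g)*J = (290/3 + 197)*(5*I*sqrt(11)) = 881*(5*I*sqrt(11))/3 = 4405*I*sqrt(11)/3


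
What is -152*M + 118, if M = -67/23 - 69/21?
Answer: 170694/161 ≈ 1060.2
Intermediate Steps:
M = -998/161 (M = -67*1/23 - 69*1/21 = -67/23 - 23/7 = -998/161 ≈ -6.1988)
-152*M + 118 = -152*(-998/161) + 118 = 151696/161 + 118 = 170694/161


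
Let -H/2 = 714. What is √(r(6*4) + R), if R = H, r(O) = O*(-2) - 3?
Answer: I*√1479 ≈ 38.458*I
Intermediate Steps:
H = -1428 (H = -2*714 = -1428)
r(O) = -3 - 2*O (r(O) = -2*O - 3 = -3 - 2*O)
R = -1428
√(r(6*4) + R) = √((-3 - 12*4) - 1428) = √((-3 - 2*24) - 1428) = √((-3 - 48) - 1428) = √(-51 - 1428) = √(-1479) = I*√1479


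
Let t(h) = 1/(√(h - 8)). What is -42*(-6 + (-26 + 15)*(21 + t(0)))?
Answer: 9954 - 231*I*√2/2 ≈ 9954.0 - 163.34*I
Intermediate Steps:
t(h) = (-8 + h)^(-½) (t(h) = 1/(√(-8 + h)) = (-8 + h)^(-½))
-42*(-6 + (-26 + 15)*(21 + t(0))) = -42*(-6 + (-26 + 15)*(21 + (-8 + 0)^(-½))) = -42*(-6 - 11*(21 + (-8)^(-½))) = -42*(-6 - 11*(21 - I*√2/4)) = -42*(-6 + (-231 + 11*I*√2/4)) = -42*(-237 + 11*I*√2/4) = 9954 - 231*I*√2/2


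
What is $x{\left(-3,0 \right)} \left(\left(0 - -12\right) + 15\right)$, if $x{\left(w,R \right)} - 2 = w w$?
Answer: $297$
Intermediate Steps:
$x{\left(w,R \right)} = 2 + w^{2}$ ($x{\left(w,R \right)} = 2 + w w = 2 + w^{2}$)
$x{\left(-3,0 \right)} \left(\left(0 - -12\right) + 15\right) = \left(2 + \left(-3\right)^{2}\right) \left(\left(0 - -12\right) + 15\right) = \left(2 + 9\right) \left(\left(0 + 12\right) + 15\right) = 11 \left(12 + 15\right) = 11 \cdot 27 = 297$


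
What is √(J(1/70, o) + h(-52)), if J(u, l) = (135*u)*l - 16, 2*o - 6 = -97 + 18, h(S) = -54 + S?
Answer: I*√37709/14 ≈ 13.871*I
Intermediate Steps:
o = -73/2 (o = 3 + (-97 + 18)/2 = 3 + (½)*(-79) = 3 - 79/2 = -73/2 ≈ -36.500)
J(u, l) = -16 + 135*l*u (J(u, l) = 135*l*u - 16 = -16 + 135*l*u)
√(J(1/70, o) + h(-52)) = √((-16 + 135*(-73/2)/70) + (-54 - 52)) = √((-16 + 135*(-73/2)*(1/70)) - 106) = √((-16 - 1971/28) - 106) = √(-2419/28 - 106) = √(-5387/28) = I*√37709/14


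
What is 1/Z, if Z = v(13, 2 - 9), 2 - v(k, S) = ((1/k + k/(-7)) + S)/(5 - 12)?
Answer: 637/475 ≈ 1.3411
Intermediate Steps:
v(k, S) = 2 - k/49 + S/7 + 1/(7*k) (v(k, S) = 2 - ((1/k + k/(-7)) + S)/(5 - 12) = 2 - ((1/k + k*(-⅐)) + S)/(-7) = 2 - ((1/k - k/7) + S)*(-1)/7 = 2 - (S + 1/k - k/7)*(-1)/7 = 2 - (-S/7 - 1/(7*k) + k/49) = 2 + (-k/49 + S/7 + 1/(7*k)) = 2 - k/49 + S/7 + 1/(7*k))
Z = 475/637 (Z = (1/49)*(7 + 13*(98 - 1*13 + 7*(2 - 9)))/13 = (1/49)*(1/13)*(7 + 13*(98 - 13 + 7*(-7))) = (1/49)*(1/13)*(7 + 13*(98 - 13 - 49)) = (1/49)*(1/13)*(7 + 13*36) = (1/49)*(1/13)*(7 + 468) = (1/49)*(1/13)*475 = 475/637 ≈ 0.74568)
1/Z = 1/(475/637) = 637/475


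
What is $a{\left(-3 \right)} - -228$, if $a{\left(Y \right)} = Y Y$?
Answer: $237$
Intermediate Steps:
$a{\left(Y \right)} = Y^{2}$
$a{\left(-3 \right)} - -228 = \left(-3\right)^{2} - -228 = 9 + 228 = 237$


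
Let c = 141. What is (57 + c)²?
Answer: 39204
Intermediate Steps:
(57 + c)² = (57 + 141)² = 198² = 39204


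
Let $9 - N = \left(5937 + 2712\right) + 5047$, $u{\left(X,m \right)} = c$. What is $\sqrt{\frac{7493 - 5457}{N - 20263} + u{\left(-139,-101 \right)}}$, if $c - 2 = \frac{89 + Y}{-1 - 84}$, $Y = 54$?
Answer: $\frac{\sqrt{858325937}}{57715} \approx 0.50762$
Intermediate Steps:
$c = \frac{27}{85}$ ($c = 2 + \frac{89 + 54}{-1 - 84} = 2 + \frac{143}{-85} = 2 + 143 \left(- \frac{1}{85}\right) = 2 - \frac{143}{85} = \frac{27}{85} \approx 0.31765$)
$u{\left(X,m \right)} = \frac{27}{85}$
$N = -13687$ ($N = 9 - \left(\left(5937 + 2712\right) + 5047\right) = 9 - \left(8649 + 5047\right) = 9 - 13696 = -13687$)
$\sqrt{\frac{7493 - 5457}{N - 20263} + u{\left(-139,-101 \right)}} = \sqrt{\frac{7493 - 5457}{-13687 - 20263} + \frac{27}{85}} = \sqrt{\frac{2036}{-33950} + \frac{27}{85}} = \sqrt{2036 \left(- \frac{1}{33950}\right) + \frac{27}{85}} = \sqrt{- \frac{1018}{16975} + \frac{27}{85}} = \sqrt{\frac{74359}{288575}} = \frac{\sqrt{858325937}}{57715}$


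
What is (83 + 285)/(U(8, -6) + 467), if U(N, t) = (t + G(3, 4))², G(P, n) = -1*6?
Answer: 368/611 ≈ 0.60229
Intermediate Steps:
G(P, n) = -6
U(N, t) = (-6 + t)² (U(N, t) = (t - 6)² = (-6 + t)²)
(83 + 285)/(U(8, -6) + 467) = (83 + 285)/((-6 - 6)² + 467) = 368/((-12)² + 467) = 368/(144 + 467) = 368/611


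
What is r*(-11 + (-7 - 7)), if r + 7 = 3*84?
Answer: -6125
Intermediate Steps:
r = 245 (r = -7 + 3*84 = -7 + 252 = 245)
r*(-11 + (-7 - 7)) = 245*(-11 + (-7 - 7)) = 245*(-11 - 14) = 245*(-25) = -6125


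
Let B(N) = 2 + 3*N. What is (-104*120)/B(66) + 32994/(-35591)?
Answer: -11269362/177955 ≈ -63.327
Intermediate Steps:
(-104*120)/B(66) + 32994/(-35591) = (-104*120)/(2 + 3*66) + 32994/(-35591) = -12480/(2 + 198) + 32994*(-1/35591) = -12480/200 - 32994/35591 = -12480*1/200 - 32994/35591 = -312/5 - 32994/35591 = -11269362/177955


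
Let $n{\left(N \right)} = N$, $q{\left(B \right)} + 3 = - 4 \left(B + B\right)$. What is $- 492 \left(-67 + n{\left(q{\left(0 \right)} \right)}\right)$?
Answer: $34440$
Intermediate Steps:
$q{\left(B \right)} = -3 - 8 B$ ($q{\left(B \right)} = -3 - 4 \left(B + B\right) = -3 - 4 \cdot 2 B = -3 - 8 B$)
$- 492 \left(-67 + n{\left(q{\left(0 \right)} \right)}\right) = - 492 \left(-67 - 3\right) = \left(-492\right) \left(-70\right) = 34440$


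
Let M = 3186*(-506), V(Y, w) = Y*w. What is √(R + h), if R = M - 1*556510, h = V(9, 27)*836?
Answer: I*√1965478 ≈ 1402.0*I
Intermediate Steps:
M = -1612116
h = 203148 (h = (9*27)*836 = 243*836 = 203148)
R = -2168626 (R = -1612116 - 1*556510 = -1612116 - 556510 = -2168626)
√(R + h) = √(-2168626 + 203148) = √(-1965478) = I*√1965478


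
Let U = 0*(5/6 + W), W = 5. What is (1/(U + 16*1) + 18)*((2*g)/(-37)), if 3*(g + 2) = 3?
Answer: 289/296 ≈ 0.97635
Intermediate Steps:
g = -1 (g = -2 + (1/3)*3 = -2 + 1 = -1)
U = 0 (U = 0*(5/6 + 5) = 0*(35/6) = 0)
(1/(U + 16*1) + 18)*((2*g)/(-37)) = (1/(0 + 16*1) + 18)*((2*(-1))/(-37)) = (1/(0 + 16) + 18)*(-2*(-1/37)) = (1/16 + 18)*(2/37) = (289/16)*(2/37) = 289/296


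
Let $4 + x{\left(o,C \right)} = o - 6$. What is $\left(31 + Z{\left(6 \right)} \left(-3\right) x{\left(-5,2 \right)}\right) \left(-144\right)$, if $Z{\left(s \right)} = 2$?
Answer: $-17424$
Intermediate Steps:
$x{\left(o,C \right)} = -10 + o$ ($x{\left(o,C \right)} = -4 + \left(o - 6\right) = -4 + \left(-6 + o\right) = -10 + o$)
$\left(31 + Z{\left(6 \right)} \left(-3\right) x{\left(-5,2 \right)}\right) \left(-144\right) = \left(31 + 2 \left(-3\right) \left(-10 - 5\right)\right) \left(-144\right) = \left(31 - -90\right) \left(-144\right) = \left(31 + 90\right) \left(-144\right) = 121 \left(-144\right) = -17424$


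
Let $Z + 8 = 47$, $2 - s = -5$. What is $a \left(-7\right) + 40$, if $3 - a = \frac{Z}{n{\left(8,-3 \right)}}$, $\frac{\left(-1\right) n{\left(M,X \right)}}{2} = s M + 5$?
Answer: $\frac{2045}{122} \approx 16.762$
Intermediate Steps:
$s = 7$ ($s = 2 - -5 = 2 + 5 = 7$)
$Z = 39$ ($Z = -8 + 47 = 39$)
$n{\left(M,X \right)} = -10 - 14 M$ ($n{\left(M,X \right)} = - 2 \left(7 M + 5\right) = - 2 \left(5 + 7 M\right) = -10 - 14 M$)
$a = \frac{405}{122}$ ($a = 3 - \frac{39}{-10 - 112} = 3 - \frac{39}{-122} = 3 - 39 \left(- \frac{1}{122}\right) = 3 - - \frac{39}{122} = 3 + \frac{39}{122} = \frac{405}{122} \approx 3.3197$)
$a \left(-7\right) + 40 = \frac{405}{122} \left(-7\right) + 40 = - \frac{2835}{122} + 40 = \frac{2045}{122}$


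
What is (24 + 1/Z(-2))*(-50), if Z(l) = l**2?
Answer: -2425/2 ≈ -1212.5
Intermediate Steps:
(24 + 1/Z(-2))*(-50) = (24 + 1/((-2)**2))*(-50) = (24 + 1/4)*(-50) = (97/4)*(-50) = -2425/2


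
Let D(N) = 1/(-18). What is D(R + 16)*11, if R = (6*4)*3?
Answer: -11/18 ≈ -0.61111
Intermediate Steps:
R = 72 (R = 24*3 = 72)
D(N) = -1/18
D(R + 16)*11 = -1/18*11 = -11/18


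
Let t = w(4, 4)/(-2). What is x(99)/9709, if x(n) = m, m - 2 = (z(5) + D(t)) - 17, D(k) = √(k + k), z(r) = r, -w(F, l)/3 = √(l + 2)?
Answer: -10/9709 + 2^(¼)*3^(¾)/9709 ≈ -0.00075077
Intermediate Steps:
w(F, l) = -3*√(2 + l) (w(F, l) = -3*√(l + 2) = -3*√(2 + l))
t = 3*√6/2 (t = -3*√(2 + 4)/(-2) = -3*√6*(-½) = 3*√6/2 ≈ 3.6742)
D(k) = √2*√k (D(k) = √(2*k) = √2*√k)
m = -10 + 2^(¼)*3^(¾) (m = 2 + ((5 + √2*√(3*√6/2)) - 17) = 2 + ((5 + √2*(√2*2^(¼)*3^(¾)/2)) - 17) = 2 + ((5 + 2^(¼)*3^(¾)) - 17) = 2 + (-12 + 2^(¼)*3^(¾)) = -10 + 2^(¼)*3^(¾) ≈ -7.2892)
x(n) = -10 + 2^(¼)*3^(¾)
x(99)/9709 = (-10 + 2^(¼)*3^(¾))/9709 = (-10 + 2^(¼)*3^(¾))*(1/9709) = -10/9709 + 2^(¼)*3^(¾)/9709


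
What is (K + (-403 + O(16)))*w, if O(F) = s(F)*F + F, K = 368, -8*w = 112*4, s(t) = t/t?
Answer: 168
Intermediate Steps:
s(t) = 1
w = -56 (w = -14*4 = -⅛*448 = -56)
O(F) = 2*F (O(F) = 1*F + F = F + F = 2*F)
(K + (-403 + O(16)))*w = (368 + (-403 + 2*16))*(-56) = (368 + (-403 + 32))*(-56) = (368 - 371)*(-56) = -3*(-56) = 168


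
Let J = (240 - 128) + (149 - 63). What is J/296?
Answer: 99/148 ≈ 0.66892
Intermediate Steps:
J = 198 (J = 112 + 86 = 198)
J/296 = 198/296 = 198*(1/296) = 99/148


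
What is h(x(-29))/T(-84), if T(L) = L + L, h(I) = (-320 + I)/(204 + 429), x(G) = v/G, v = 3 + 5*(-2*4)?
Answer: 1027/342664 ≈ 0.0029971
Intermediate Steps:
v = -37 (v = 3 + 5*(-8) = 3 - 40 = -37)
x(G) = -37/G
h(I) = -320/633 + I/633 (h(I) = (-320 + I)/633 = (-320 + I)*(1/633) = -320/633 + I/633)
T(L) = 2*L
h(x(-29))/T(-84) = (-320/633 + (-37/(-29))/633)/((2*(-84))) = (-320/633 + (-37*(-1/29))/633)/(-168) = (-320/633 + (1/633)*(37/29))*(-1/168) = (-320/633 + 37/18357)*(-1/168) = -3081/6119*(-1/168) = 1027/342664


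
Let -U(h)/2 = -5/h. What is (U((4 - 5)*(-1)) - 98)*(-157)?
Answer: 13816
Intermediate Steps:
U(h) = 10/h (U(h) = -(-10)/h = 10/h)
(U((4 - 5)*(-1)) - 98)*(-157) = (10/(((4 - 5)*(-1))) - 98)*(-157) = (10/((-1*(-1))) - 98)*(-157) = (10/1 - 98)*(-157) = (10*1 - 98)*(-157) = (10 - 98)*(-157) = -88*(-157) = 13816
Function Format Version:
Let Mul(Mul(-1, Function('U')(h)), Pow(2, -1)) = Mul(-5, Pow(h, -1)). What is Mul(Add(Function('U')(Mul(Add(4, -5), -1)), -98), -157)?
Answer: 13816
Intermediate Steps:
Function('U')(h) = Mul(10, Pow(h, -1)) (Function('U')(h) = Mul(-2, Mul(-5, Pow(h, -1))) = Mul(10, Pow(h, -1)))
Mul(Add(Function('U')(Mul(Add(4, -5), -1)), -98), -157) = Mul(Add(Mul(10, Pow(Mul(Add(4, -5), -1), -1)), -98), -157) = Mul(Add(Mul(10, Pow(Mul(-1, -1), -1)), -98), -157) = Mul(Add(Mul(10, Pow(1, -1)), -98), -157) = Mul(Add(Mul(10, 1), -98), -157) = Mul(Add(10, -98), -157) = Mul(-88, -157) = 13816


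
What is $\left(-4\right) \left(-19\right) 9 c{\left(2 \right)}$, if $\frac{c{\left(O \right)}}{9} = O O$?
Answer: $24624$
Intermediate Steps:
$c{\left(O \right)} = 9 O^{2}$ ($c{\left(O \right)} = 9 O O = 9 O^{2}$)
$\left(-4\right) \left(-19\right) 9 c{\left(2 \right)} = \left(-4\right) \left(-19\right) 9 \cdot 9 \cdot 2^{2} = 76 \cdot 9 \cdot 9 \cdot 4 = 684 \cdot 36 = 24624$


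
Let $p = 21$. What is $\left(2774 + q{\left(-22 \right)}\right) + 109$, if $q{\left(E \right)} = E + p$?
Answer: $2882$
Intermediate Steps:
$q{\left(E \right)} = 21 + E$ ($q{\left(E \right)} = E + 21 = 21 + E$)
$\left(2774 + q{\left(-22 \right)}\right) + 109 = \left(2774 + \left(21 - 22\right)\right) + 109 = \left(2774 - 1\right) + 109 = 2773 + 109 = 2882$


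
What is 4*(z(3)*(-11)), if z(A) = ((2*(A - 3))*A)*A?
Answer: 0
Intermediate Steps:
z(A) = A²*(-6 + 2*A) (z(A) = ((2*(-3 + A))*A)*A = ((-6 + 2*A)*A)*A = (A*(-6 + 2*A))*A = A²*(-6 + 2*A))
4*(z(3)*(-11)) = 4*((2*3²*(-3 + 3))*(-11)) = 4*((2*9*0)*(-11)) = 4*(0*(-11)) = 4*0 = 0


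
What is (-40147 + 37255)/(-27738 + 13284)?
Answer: 482/2409 ≈ 0.20008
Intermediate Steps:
(-40147 + 37255)/(-27738 + 13284) = -2892/(-14454) = -2892*(-1/14454) = 482/2409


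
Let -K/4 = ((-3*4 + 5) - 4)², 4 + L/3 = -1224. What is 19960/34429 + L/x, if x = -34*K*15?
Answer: 400007497/708204530 ≈ 0.56482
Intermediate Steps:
L = -3684 (L = -12 + 3*(-1224) = -12 - 3672 = -3684)
K = -484 (K = -4*((-3*4 + 5) - 4)² = -4*((-12 + 5) - 4)² = -4*(-7 - 4)² = -4*(-11)² = -4*121 = -484)
x = 246840 (x = -34*(-484)*15 = 16456*15 = 246840)
19960/34429 + L/x = 19960/34429 - 3684/246840 = 19960*(1/34429) - 3684*1/246840 = 19960/34429 - 307/20570 = 400007497/708204530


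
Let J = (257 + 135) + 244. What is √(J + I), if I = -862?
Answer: I*√226 ≈ 15.033*I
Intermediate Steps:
J = 636 (J = 392 + 244 = 636)
√(J + I) = √(636 - 862) = √(-226) = I*√226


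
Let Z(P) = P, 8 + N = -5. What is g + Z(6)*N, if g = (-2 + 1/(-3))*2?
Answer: -248/3 ≈ -82.667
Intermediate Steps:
N = -13 (N = -8 - 5 = -13)
g = -14/3 (g = (-2 - ⅓)*2 = -7/3*2 = -14/3 ≈ -4.6667)
g + Z(6)*N = -14/3 + 6*(-13) = -14/3 - 78 = -248/3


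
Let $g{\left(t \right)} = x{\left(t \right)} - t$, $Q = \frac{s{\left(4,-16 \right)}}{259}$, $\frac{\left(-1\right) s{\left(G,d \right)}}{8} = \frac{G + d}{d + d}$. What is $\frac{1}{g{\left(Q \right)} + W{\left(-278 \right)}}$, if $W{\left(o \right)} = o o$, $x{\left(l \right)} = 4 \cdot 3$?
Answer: $\frac{259}{20019667} \approx 1.2937 \cdot 10^{-5}$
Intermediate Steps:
$x{\left(l \right)} = 12$
$W{\left(o \right)} = o^{2}$
$s{\left(G,d \right)} = - \frac{4 \left(G + d\right)}{d}$ ($s{\left(G,d \right)} = - 8 \frac{G + d}{d + d} = - 8 \frac{G + d}{2 d} = - \frac{4 \left(G + d\right)}{d}$)
$Q = - \frac{3}{259}$ ($Q = \frac{-4 - \frac{16}{-16}}{259} = \left(-4 - 16 \left(- \frac{1}{16}\right)\right) \frac{1}{259} = \left(-4 + 1\right) \frac{1}{259} = \left(-3\right) \frac{1}{259} = - \frac{3}{259} \approx -0.011583$)
$g{\left(t \right)} = 12 - t$
$\frac{1}{g{\left(Q \right)} + W{\left(-278 \right)}} = \frac{1}{\left(12 - - \frac{3}{259}\right) + \left(-278\right)^{2}} = \frac{1}{\left(12 + \frac{3}{259}\right) + 77284} = \frac{1}{\frac{3111}{259} + 77284} = \frac{1}{\frac{20019667}{259}} = \frac{259}{20019667}$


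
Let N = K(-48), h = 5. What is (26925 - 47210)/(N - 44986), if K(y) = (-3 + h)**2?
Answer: 20285/44982 ≈ 0.45096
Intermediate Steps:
K(y) = 4 (K(y) = (-3 + 5)**2 = 2**2 = 4)
N = 4
(26925 - 47210)/(N - 44986) = (26925 - 47210)/(4 - 44986) = -20285/(-44982) = -20285*(-1/44982) = 20285/44982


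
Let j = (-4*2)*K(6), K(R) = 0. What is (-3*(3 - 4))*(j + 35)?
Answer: 105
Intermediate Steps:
j = 0 (j = -4*2*0 = -8*0 = 0)
(-3*(3 - 4))*(j + 35) = (-3*(3 - 4))*(0 + 35) = -3*(-1)*35 = 3*35 = 105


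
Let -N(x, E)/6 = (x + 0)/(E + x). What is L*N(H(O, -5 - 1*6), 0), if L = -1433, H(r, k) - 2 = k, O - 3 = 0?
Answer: 8598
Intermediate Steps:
O = 3 (O = 3 + 0 = 3)
H(r, k) = 2 + k
N(x, E) = -6*x/(E + x) (N(x, E) = -6*(x + 0)/(E + x) = -6*x/(E + x))
L*N(H(O, -5 - 1*6), 0) = -(-8598)*(2 + (-5 - 1*6))/(0 + (2 + (-5 - 1*6))) = -(-8598)*(2 + (-5 - 6))/(0 + (2 + (-5 - 6))) = -(-8598)*(2 - 11)/(0 + (2 - 11)) = -(-8598)*(-9)/(0 - 9) = -(-8598)*(-9)/(-9) = -(-8598)*(-9)*(-1)/9 = -1433*(-6) = 8598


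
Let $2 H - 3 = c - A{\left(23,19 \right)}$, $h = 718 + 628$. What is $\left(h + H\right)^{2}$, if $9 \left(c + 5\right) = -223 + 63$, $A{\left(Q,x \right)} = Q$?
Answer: $\frac{568488649}{324} \approx 1.7546 \cdot 10^{6}$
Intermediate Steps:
$c = - \frac{205}{9}$ ($c = -5 + \frac{-223 + 63}{9} = -5 + \frac{1}{9} \left(-160\right) = -5 - \frac{160}{9} = - \frac{205}{9} \approx -22.778$)
$h = 1346$
$H = - \frac{385}{18}$ ($H = \frac{3}{2} + \frac{- \frac{205}{9} - 23}{2} = \frac{3}{2} + \frac{1}{2} \left(- \frac{412}{9}\right) = \frac{3}{2} - \frac{206}{9} = - \frac{385}{18} \approx -21.389$)
$\left(h + H\right)^{2} = \left(1346 - \frac{385}{18}\right)^{2} = \left(\frac{23843}{18}\right)^{2} = \frac{568488649}{324}$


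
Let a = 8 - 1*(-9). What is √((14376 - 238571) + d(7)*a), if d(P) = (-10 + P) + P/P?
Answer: I*√224229 ≈ 473.53*I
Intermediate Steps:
d(P) = -9 + P (d(P) = (-10 + P) + 1 = -9 + P)
a = 17 (a = 8 + 9 = 17)
√((14376 - 238571) + d(7)*a) = √((14376 - 238571) + (-9 + 7)*17) = √(-224195 - 2*17) = √(-224195 - 34) = √(-224229) = I*√224229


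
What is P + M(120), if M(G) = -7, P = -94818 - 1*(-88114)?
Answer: -6711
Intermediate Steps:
P = -6704 (P = -94818 + 88114 = -6704)
P + M(120) = -6704 - 7 = -6711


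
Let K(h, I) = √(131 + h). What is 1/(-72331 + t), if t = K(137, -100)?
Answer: -72331/5231773293 - 2*√67/5231773293 ≈ -1.3828e-5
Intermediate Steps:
t = 2*√67 (t = √(131 + 137) = √268 = 2*√67 ≈ 16.371)
1/(-72331 + t) = 1/(-72331 + 2*√67)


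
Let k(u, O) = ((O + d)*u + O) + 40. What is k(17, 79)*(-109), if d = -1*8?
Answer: -144534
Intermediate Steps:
d = -8
k(u, O) = 40 + O + u*(-8 + O) (k(u, O) = ((O - 8)*u + O) + 40 = ((-8 + O)*u + O) + 40 = (u*(-8 + O) + O) + 40 = (O + u*(-8 + O)) + 40 = 40 + O + u*(-8 + O))
k(17, 79)*(-109) = (40 + 79 - 8*17 + 79*17)*(-109) = (40 + 79 - 136 + 1343)*(-109) = 1326*(-109) = -144534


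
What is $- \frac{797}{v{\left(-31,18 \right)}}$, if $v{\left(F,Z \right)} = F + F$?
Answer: $\frac{797}{62} \approx 12.855$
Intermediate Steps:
$v{\left(F,Z \right)} = 2 F$
$- \frac{797}{v{\left(-31,18 \right)}} = - \frac{797}{2 \left(-31\right)} = - \frac{797}{-62} = \left(-797\right) \left(- \frac{1}{62}\right) = \frac{797}{62}$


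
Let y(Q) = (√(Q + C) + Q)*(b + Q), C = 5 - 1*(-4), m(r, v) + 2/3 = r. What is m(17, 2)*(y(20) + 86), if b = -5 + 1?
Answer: 19894/3 + 784*√29/3 ≈ 8038.7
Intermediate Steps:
m(r, v) = -⅔ + r
C = 9 (C = 5 + 4 = 9)
b = -4
y(Q) = (-4 + Q)*(Q + √(9 + Q)) (y(Q) = (√(Q + 9) + Q)*(-4 + Q) = (√(9 + Q) + Q)*(-4 + Q) = (Q + √(9 + Q))*(-4 + Q) = (-4 + Q)*(Q + √(9 + Q)))
m(17, 2)*(y(20) + 86) = (-⅔ + 17)*((20² - 4*20 - 4*√(9 + 20) + 20*√(9 + 20)) + 86) = 49*((400 - 80 - 4*√29 + 20*√29) + 86)/3 = 49*((320 + 16*√29) + 86)/3 = 49*(406 + 16*√29)/3 = 19894/3 + 784*√29/3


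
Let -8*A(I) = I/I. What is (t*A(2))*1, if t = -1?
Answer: ⅛ ≈ 0.12500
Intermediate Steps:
A(I) = -⅛ (A(I) = -I/(8*I) = -⅛*1 = -⅛)
(t*A(2))*1 = -1*(-⅛)*1 = (⅛)*1 = ⅛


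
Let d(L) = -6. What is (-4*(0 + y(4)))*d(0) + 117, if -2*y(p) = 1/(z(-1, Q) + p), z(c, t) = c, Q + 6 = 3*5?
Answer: 113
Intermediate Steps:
Q = 9 (Q = -6 + 3*5 = -6 + 15 = 9)
y(p) = -1/(2*(-1 + p))
(-4*(0 + y(4)))*d(0) + 117 = -4*(0 - 1/(-2 + 2*4))*(-6) + 117 = -4*(0 - 1/(-2 + 8))*(-6) + 117 = -4*(0 - 1/6)*(-6) + 117 = -4*(0 - 1*⅙)*(-6) + 117 = -4*(0 - ⅙)*(-6) + 117 = -4*(-⅙)*(-6) + 117 = (⅔)*(-6) + 117 = -4 + 117 = 113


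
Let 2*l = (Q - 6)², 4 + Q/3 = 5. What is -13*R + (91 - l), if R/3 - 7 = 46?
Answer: -3961/2 ≈ -1980.5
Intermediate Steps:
Q = 3 (Q = -12 + 3*5 = -12 + 15 = 3)
R = 159 (R = 21 + 3*46 = 21 + 138 = 159)
l = 9/2 (l = (3 - 6)²/2 = (½)*(-3)² = (½)*9 = 9/2 ≈ 4.5000)
-13*R + (91 - l) = -13*159 + (91 - 1*9/2) = -2067 + (91 - 9/2) = -2067 + 173/2 = -3961/2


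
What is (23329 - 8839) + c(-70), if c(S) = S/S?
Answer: 14491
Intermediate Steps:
c(S) = 1
(23329 - 8839) + c(-70) = (23329 - 8839) + 1 = 14490 + 1 = 14491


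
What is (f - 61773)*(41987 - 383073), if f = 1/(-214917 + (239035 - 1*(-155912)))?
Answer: 1896607541431627/90015 ≈ 2.1070e+10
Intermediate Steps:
f = 1/180030 (f = 1/(-214917 + (239035 + 155912)) = 1/(-214917 + 394947) = 1/180030 ≈ 5.5546e-6)
(f - 61773)*(41987 - 383073) = (1/180030 - 61773)*(41987 - 383073) = -11120993189/180030*(-341086) = 1896607541431627/90015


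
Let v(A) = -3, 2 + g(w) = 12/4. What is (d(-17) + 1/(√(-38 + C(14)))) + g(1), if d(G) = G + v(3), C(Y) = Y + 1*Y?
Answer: -19 - I*√10/10 ≈ -19.0 - 0.31623*I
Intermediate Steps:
g(w) = 1 (g(w) = -2 + 12/4 = -2 + 12*(¼) = -2 + 3 = 1)
C(Y) = 2*Y (C(Y) = Y + Y = 2*Y)
d(G) = -3 + G (d(G) = G - 3 = -3 + G)
(d(-17) + 1/(√(-38 + C(14)))) + g(1) = ((-3 - 17) + 1/(√(-38 + 2*14))) + 1 = (-20 + 1/(√(-38 + 28))) + 1 = (-20 + 1/(√(-10))) + 1 = (-20 + 1/(I*√10)) + 1 = (-20 - I*√10/10) + 1 = -19 - I*√10/10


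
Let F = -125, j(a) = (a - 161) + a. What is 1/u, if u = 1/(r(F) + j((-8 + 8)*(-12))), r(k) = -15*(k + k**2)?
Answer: -232661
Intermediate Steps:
j(a) = -161 + 2*a (j(a) = (-161 + a) + a = -161 + 2*a)
r(k) = -15*k - 15*k**2
u = -1/232661 (u = 1/(-15*(-125)*(1 - 125) + (-161 + 2*((-8 + 8)*(-12)))) = 1/(-15*(-125)*(-124) + (-161 + 2*(0*(-12)))) = 1/(-232500 + (-161 + 2*0)) = 1/(-232500 + (-161 + 0)) = 1/(-232500 - 161) = 1/(-232661) = -1/232661 ≈ -4.2981e-6)
1/u = 1/(-1/232661) = -232661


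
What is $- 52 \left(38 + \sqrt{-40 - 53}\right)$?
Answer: $-1976 - 52 i \sqrt{93} \approx -1976.0 - 501.47 i$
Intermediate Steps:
$- 52 \left(38 + \sqrt{-40 - 53}\right) = - 52 \left(38 + \sqrt{-93}\right) = - 52 \left(38 + i \sqrt{93}\right) = -1976 - 52 i \sqrt{93}$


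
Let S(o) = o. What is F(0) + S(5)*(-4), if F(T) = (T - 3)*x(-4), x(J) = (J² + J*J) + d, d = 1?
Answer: -119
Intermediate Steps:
x(J) = 1 + 2*J² (x(J) = (J² + J*J) + 1 = (J² + J²) + 1 = 2*J² + 1 = 1 + 2*J²)
F(T) = -99 + 33*T (F(T) = (T - 3)*(1 + 2*(-4)²) = (-3 + T)*(1 + 2*16) = (-3 + T)*(1 + 32) = (-3 + T)*33 = -99 + 33*T)
F(0) + S(5)*(-4) = (-99 + 33*0) + 5*(-4) = (-99 + 0) - 20 = -99 - 20 = -119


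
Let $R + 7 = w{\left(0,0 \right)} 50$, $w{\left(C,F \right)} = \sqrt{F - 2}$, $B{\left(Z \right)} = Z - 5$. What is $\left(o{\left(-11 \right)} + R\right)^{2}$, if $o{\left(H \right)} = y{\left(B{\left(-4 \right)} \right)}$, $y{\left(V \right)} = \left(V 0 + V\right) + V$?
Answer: $-4375 - 2500 i \sqrt{2} \approx -4375.0 - 3535.5 i$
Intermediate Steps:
$B{\left(Z \right)} = -5 + Z$
$y{\left(V \right)} = 2 V$ ($y{\left(V \right)} = \left(0 + V\right) + V = V + V = 2 V$)
$o{\left(H \right)} = -18$ ($o{\left(H \right)} = 2 \left(-5 - 4\right) = 2 \left(-9\right) = -18$)
$w{\left(C,F \right)} = \sqrt{-2 + F}$
$R = -7 + 50 i \sqrt{2}$ ($R = -7 + \sqrt{-2 + 0} \cdot 50 = -7 + \sqrt{-2} \cdot 50 = -7 + i \sqrt{2} \cdot 50 = -7 + 50 i \sqrt{2} \approx -7.0 + 70.711 i$)
$\left(o{\left(-11 \right)} + R\right)^{2} = \left(-18 - \left(7 - 50 i \sqrt{2}\right)\right)^{2} = \left(-25 + 50 i \sqrt{2}\right)^{2}$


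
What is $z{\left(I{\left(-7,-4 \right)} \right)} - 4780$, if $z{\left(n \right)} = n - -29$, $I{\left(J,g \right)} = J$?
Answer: $-4758$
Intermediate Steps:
$z{\left(n \right)} = 29 + n$ ($z{\left(n \right)} = n + 29 = 29 + n$)
$z{\left(I{\left(-7,-4 \right)} \right)} - 4780 = \left(29 - 7\right) - 4780 = 22 - 4780 = -4758$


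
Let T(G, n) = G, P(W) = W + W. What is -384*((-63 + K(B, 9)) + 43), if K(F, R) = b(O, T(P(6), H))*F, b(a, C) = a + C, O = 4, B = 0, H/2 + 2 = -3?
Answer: 7680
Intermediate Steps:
P(W) = 2*W
H = -10 (H = -4 + 2*(-3) = -4 - 6 = -10)
b(a, C) = C + a
K(F, R) = 16*F (K(F, R) = (2*6 + 4)*F = (12 + 4)*F = 16*F)
-384*((-63 + K(B, 9)) + 43) = -384*((-63 + 16*0) + 43) = -384*((-63 + 0) + 43) = -384*(-63 + 43) = -384*(-20) = 7680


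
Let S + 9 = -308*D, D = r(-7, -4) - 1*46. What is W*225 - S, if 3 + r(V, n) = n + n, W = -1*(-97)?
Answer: 4278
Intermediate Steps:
W = 97
r(V, n) = -3 + 2*n (r(V, n) = -3 + (n + n) = -3 + 2*n)
D = -57 (D = (-3 + 2*(-4)) - 1*46 = (-3 - 8) - 46 = -11 - 46 = -57)
S = 17547 (S = -9 - 308*(-57) = -9 + 17556 = 17547)
W*225 - S = 97*225 - 1*17547 = 21825 - 17547 = 4278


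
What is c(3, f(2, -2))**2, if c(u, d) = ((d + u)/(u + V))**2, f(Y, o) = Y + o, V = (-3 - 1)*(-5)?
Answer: 81/279841 ≈ 0.00028945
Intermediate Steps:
V = 20 (V = -4*(-5) = 20)
c(u, d) = (d + u)**2/(20 + u)**2 (c(u, d) = ((d + u)/(u + 20))**2 = ((d + u)/(20 + u))**2 = (d + u)**2/(20 + u)**2)
c(3, f(2, -2))**2 = (((2 - 2) + 3)**2/(20 + 3)**2)**2 = ((0 + 3)**2/23**2)**2 = ((1/529)*3**2)**2 = ((1/529)*9)**2 = (9/529)**2 = 81/279841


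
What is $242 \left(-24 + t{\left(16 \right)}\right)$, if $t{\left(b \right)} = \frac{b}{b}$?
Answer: $-5566$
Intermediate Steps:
$t{\left(b \right)} = 1$
$242 \left(-24 + t{\left(16 \right)}\right) = 242 \left(-24 + 1\right) = 242 \left(-23\right) = -5566$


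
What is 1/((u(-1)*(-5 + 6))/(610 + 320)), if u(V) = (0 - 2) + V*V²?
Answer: -310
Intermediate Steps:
u(V) = -2 + V³
1/((u(-1)*(-5 + 6))/(610 + 320)) = 1/(((-2 + (-1)³)*(-5 + 6))/(610 + 320)) = 1/(((-2 - 1)*1)/930) = 1/(-3*1*(1/930)) = 1/(-3*1/930) = 1/(-1/310) = -310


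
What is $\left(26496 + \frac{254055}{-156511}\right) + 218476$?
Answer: $\frac{38340558637}{156511} \approx 2.4497 \cdot 10^{5}$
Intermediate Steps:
$\left(26496 + \frac{254055}{-156511}\right) + 218476 = \left(26496 + 254055 \left(- \frac{1}{156511}\right)\right) + 218476 = \left(26496 - \frac{254055}{156511}\right) + 218476 = \frac{4146661401}{156511} + 218476 = \frac{38340558637}{156511}$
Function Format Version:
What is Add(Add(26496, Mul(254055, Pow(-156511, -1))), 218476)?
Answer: Rational(38340558637, 156511) ≈ 2.4497e+5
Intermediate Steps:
Add(Add(26496, Mul(254055, Pow(-156511, -1))), 218476) = Add(Add(26496, Mul(254055, Rational(-1, 156511))), 218476) = Add(Add(26496, Rational(-254055, 156511)), 218476) = Add(Rational(4146661401, 156511), 218476) = Rational(38340558637, 156511)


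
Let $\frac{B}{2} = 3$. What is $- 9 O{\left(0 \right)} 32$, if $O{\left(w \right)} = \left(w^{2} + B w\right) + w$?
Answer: $0$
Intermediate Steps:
$B = 6$ ($B = 2 \cdot 3 = 6$)
$O{\left(w \right)} = w^{2} + 7 w$ ($O{\left(w \right)} = \left(w^{2} + 6 w\right) + w = w^{2} + 7 w$)
$- 9 O{\left(0 \right)} 32 = - 9 \cdot 0 \left(7 + 0\right) 32 = - 9 \cdot 0 \cdot 7 \cdot 32 = \left(-9\right) 0 \cdot 32 = 0 \cdot 32 = 0$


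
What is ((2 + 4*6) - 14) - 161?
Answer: -149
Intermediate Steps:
((2 + 4*6) - 14) - 161 = ((2 + 24) - 14) - 161 = (26 - 14) - 161 = 12 - 161 = -149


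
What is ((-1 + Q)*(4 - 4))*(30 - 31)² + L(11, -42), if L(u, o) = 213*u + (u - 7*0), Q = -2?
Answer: 2354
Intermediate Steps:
L(u, o) = 214*u (L(u, o) = 213*u + (u + 0) = 213*u + u = 214*u)
((-1 + Q)*(4 - 4))*(30 - 31)² + L(11, -42) = ((-1 - 2)*(4 - 4))*(30 - 31)² + 214*11 = -3*0*(-1)² + 2354 = 0*1 + 2354 = 0 + 2354 = 2354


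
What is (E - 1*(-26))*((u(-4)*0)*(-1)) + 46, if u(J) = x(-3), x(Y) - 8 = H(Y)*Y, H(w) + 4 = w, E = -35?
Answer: 46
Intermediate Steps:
H(w) = -4 + w
x(Y) = 8 + Y*(-4 + Y) (x(Y) = 8 + (-4 + Y)*Y = 8 + Y*(-4 + Y))
u(J) = 29 (u(J) = 8 - 3*(-4 - 3) = 8 - 3*(-7) = 8 + 21 = 29)
(E - 1*(-26))*((u(-4)*0)*(-1)) + 46 = (-35 - 1*(-26))*((29*0)*(-1)) + 46 = (-35 + 26)*(0*(-1)) + 46 = -9*0 + 46 = 0 + 46 = 46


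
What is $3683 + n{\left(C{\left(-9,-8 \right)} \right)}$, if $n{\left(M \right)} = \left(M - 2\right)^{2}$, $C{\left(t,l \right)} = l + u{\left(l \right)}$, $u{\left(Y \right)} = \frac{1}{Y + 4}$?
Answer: $\frac{60609}{16} \approx 3788.1$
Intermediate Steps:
$u{\left(Y \right)} = \frac{1}{4 + Y}$
$C{\left(t,l \right)} = l + \frac{1}{4 + l}$
$n{\left(M \right)} = \left(-2 + M\right)^{2}$
$3683 + n{\left(C{\left(-9,-8 \right)} \right)} = 3683 + \left(-2 + \frac{1 - 8 \left(4 - 8\right)}{4 - 8}\right)^{2} = 3683 + \left(-2 + \frac{1 - -32}{-4}\right)^{2} = 3683 + \left(-2 - \frac{1 + 32}{4}\right)^{2} = 3683 + \left(-2 - \frac{33}{4}\right)^{2} = 3683 + \left(- \frac{41}{4}\right)^{2} = 3683 + \frac{1681}{16} = \frac{60609}{16}$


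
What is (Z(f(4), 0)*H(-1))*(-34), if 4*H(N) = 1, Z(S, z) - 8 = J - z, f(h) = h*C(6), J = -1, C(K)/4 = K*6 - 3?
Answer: -119/2 ≈ -59.500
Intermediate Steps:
C(K) = -12 + 24*K (C(K) = 4*(K*6 - 3) = 4*(6*K - 3) = 4*(-3 + 6*K) = -12 + 24*K)
f(h) = 132*h (f(h) = h*(-12 + 24*6) = h*(-12 + 144) = h*132 = 132*h)
Z(S, z) = 7 - z (Z(S, z) = 8 + (-1 - z) = 7 - z)
H(N) = ¼ (H(N) = (¼)*1 = ¼)
(Z(f(4), 0)*H(-1))*(-34) = ((7 - 1*0)*(¼))*(-34) = ((7 + 0)*(¼))*(-34) = (7*(¼))*(-34) = (7/4)*(-34) = -119/2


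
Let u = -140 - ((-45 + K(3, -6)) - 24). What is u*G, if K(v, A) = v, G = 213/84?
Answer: -2627/14 ≈ -187.64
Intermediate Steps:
G = 71/28 (G = 213*(1/84) = 71/28 ≈ 2.5357)
u = -74 (u = -140 - ((-45 + 3) - 24) = -140 - (-42 - 24) = -140 - 1*(-66) = -140 + 66 = -74)
u*G = -74*71/28 = -2627/14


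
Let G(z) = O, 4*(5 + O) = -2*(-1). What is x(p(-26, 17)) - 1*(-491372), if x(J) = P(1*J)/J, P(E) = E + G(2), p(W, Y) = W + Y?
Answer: 982747/2 ≈ 4.9137e+5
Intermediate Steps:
O = -9/2 (O = -5 + (-2*(-1))/4 = -5 + (¼)*2 = -5 + ½ = -9/2 ≈ -4.5000)
G(z) = -9/2
P(E) = -9/2 + E (P(E) = E - 9/2 = -9/2 + E)
x(J) = (-9/2 + J)/J (x(J) = (-9/2 + 1*J)/J = (-9/2 + J)/J)
x(p(-26, 17)) - 1*(-491372) = (-9/2 + (-26 + 17))/(-26 + 17) - 1*(-491372) = (-9/2 - 9)/(-9) + 491372 = -⅑*(-27/2) + 491372 = 3/2 + 491372 = 982747/2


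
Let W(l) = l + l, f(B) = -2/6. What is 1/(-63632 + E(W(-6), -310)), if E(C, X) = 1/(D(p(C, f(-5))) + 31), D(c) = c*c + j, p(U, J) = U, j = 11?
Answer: -186/11835551 ≈ -1.5715e-5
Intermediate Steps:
f(B) = -1/3 (f(B) = -2*1/6 = -1/3)
W(l) = 2*l
D(c) = 11 + c**2 (D(c) = c*c + 11 = c**2 + 11 = 11 + c**2)
E(C, X) = 1/(42 + C**2) (E(C, X) = 1/((11 + C**2) + 31) = 1/(42 + C**2))
1/(-63632 + E(W(-6), -310)) = 1/(-63632 + 1/(42 + (2*(-6))**2)) = 1/(-63632 + 1/(42 + (-12)**2)) = 1/(-63632 + 1/(42 + 144)) = 1/(-63632 + 1/186) = 1/(-11835551/186) = -186/11835551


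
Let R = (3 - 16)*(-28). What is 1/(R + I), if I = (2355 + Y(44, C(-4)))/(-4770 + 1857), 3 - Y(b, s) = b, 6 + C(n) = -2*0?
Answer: 2913/1058018 ≈ 0.0027533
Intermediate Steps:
C(n) = -6 (C(n) = -6 - 2*0 = -6 + 0 = -6)
Y(b, s) = 3 - b
R = 364 (R = -13*(-28) = 364)
I = -2314/2913 (I = (2355 + (3 - 1*44))/(-4770 + 1857) = (2355 + (3 - 44))/(-2913) = (2355 - 41)*(-1/2913) = 2314*(-1/2913) = -2314/2913 ≈ -0.79437)
1/(R + I) = 1/(364 - 2314/2913) = 1/(1058018/2913) = 2913/1058018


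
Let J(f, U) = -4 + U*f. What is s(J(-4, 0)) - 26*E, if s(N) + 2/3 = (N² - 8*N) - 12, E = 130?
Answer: -10034/3 ≈ -3344.7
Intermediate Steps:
s(N) = -38/3 + N² - 8*N (s(N) = -⅔ + ((N² - 8*N) - 12) = -⅔ + (-12 + N² - 8*N) = -38/3 + N² - 8*N)
s(J(-4, 0)) - 26*E = (-38/3 + (-4 + 0*(-4))² - 8*(-4 + 0*(-4))) - 26*130 = (-38/3 + (-4 + 0)² - 8*(-4 + 0)) - 3380 = (-38/3 + (-4)² - 8*(-4)) - 3380 = (-38/3 + 16 + 32) - 3380 = 106/3 - 3380 = -10034/3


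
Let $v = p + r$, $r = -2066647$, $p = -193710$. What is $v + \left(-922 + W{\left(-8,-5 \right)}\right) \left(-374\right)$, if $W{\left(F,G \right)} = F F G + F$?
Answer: $-1792857$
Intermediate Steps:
$W{\left(F,G \right)} = F + G F^{2}$ ($W{\left(F,G \right)} = F^{2} G + F = G F^{2} + F = F + G F^{2}$)
$v = -2260357$ ($v = -193710 - 2066647 = -2260357$)
$v + \left(-922 + W{\left(-8,-5 \right)}\right) \left(-374\right) = -2260357 + \left(-922 - 8 \left(1 - -40\right)\right) \left(-374\right) = -2260357 + \left(-922 - 8 \left(1 + 40\right)\right) \left(-374\right) = -2260357 + \left(-922 - 328\right) \left(-374\right) = -2260357 - -467500 = -2260357 + 467500 = -1792857$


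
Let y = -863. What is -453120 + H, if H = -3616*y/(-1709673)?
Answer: -774690150368/1709673 ≈ -4.5312e+5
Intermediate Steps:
H = -3120608/1709673 (H = -3616*(-863)/(-1709673) = 3120608*(-1/1709673) = -3120608/1709673 ≈ -1.8253)
-453120 + H = -453120 - 3120608/1709673 = -774690150368/1709673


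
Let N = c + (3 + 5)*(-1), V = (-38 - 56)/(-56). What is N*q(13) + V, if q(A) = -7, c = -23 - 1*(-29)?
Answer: 439/28 ≈ 15.679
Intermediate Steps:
c = 6 (c = -23 + 29 = 6)
V = 47/28 (V = -94*(-1/56) = 47/28 ≈ 1.6786)
N = -2 (N = 6 + (3 + 5)*(-1) = 6 + 8*(-1) = 6 - 8 = -2)
N*q(13) + V = -2*(-7) + 47/28 = 14 + 47/28 = 439/28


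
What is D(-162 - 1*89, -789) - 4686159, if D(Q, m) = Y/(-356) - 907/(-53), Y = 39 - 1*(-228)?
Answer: -993462239/212 ≈ -4.6861e+6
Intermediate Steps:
Y = 267 (Y = 39 + 228 = 267)
D(Q, m) = 3469/212 (D(Q, m) = 267/(-356) - 907/(-53) = 267*(-1/356) - 907*(-1/53) = -3/4 + 907/53 = 3469/212)
D(-162 - 1*89, -789) - 4686159 = 3469/212 - 4686159 = -993462239/212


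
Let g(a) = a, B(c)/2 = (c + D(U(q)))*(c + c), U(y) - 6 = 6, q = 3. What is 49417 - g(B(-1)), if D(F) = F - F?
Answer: 49413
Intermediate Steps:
U(y) = 12 (U(y) = 6 + 6 = 12)
D(F) = 0
B(c) = 4*c² (B(c) = 2*((c + 0)*(c + c)) = 2*(c*(2*c)) = 2*(2*c²) = 4*c²)
49417 - g(B(-1)) = 49417 - 4*(-1)² = 49417 - 4 = 49413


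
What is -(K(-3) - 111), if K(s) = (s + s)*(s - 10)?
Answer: 33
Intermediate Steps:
K(s) = 2*s*(-10 + s) (K(s) = (2*s)*(-10 + s) = 2*s*(-10 + s))
-(K(-3) - 111) = -(2*(-3)*(-10 - 3) - 111) = -(2*(-3)*(-13) - 111) = -(78 - 111) = -1*(-33) = 33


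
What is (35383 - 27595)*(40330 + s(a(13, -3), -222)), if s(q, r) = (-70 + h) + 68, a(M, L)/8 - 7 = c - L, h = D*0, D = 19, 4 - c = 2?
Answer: 314074464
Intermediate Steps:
c = 2 (c = 4 - 1*2 = 4 - 2 = 2)
h = 0 (h = 19*0 = 0)
a(M, L) = 72 - 8*L (a(M, L) = 56 + 8*(2 - L) = 56 + (16 - 8*L) = 72 - 8*L)
s(q, r) = -2 (s(q, r) = (-70 + 0) + 68 = -70 + 68 = -2)
(35383 - 27595)*(40330 + s(a(13, -3), -222)) = (35383 - 27595)*(40330 - 2) = 7788*40328 = 314074464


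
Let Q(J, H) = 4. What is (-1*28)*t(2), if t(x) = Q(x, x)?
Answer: -112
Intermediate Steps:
t(x) = 4
(-1*28)*t(2) = -1*28*4 = -28*4 = -112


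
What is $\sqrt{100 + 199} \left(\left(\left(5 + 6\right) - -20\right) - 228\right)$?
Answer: $- 197 \sqrt{299} \approx -3406.4$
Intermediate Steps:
$\sqrt{100 + 199} \left(\left(\left(5 + 6\right) - -20\right) - 228\right) = \sqrt{299} \left(\left(11 + 20\right) - 228\right) = \sqrt{299} \left(31 - 228\right) = \sqrt{299} \left(-197\right) = - 197 \sqrt{299}$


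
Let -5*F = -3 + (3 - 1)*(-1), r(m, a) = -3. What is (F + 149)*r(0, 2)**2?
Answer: 1350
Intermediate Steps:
F = 1 (F = -(-3 + (3 - 1)*(-1))/5 = -(-3 + 2*(-1))/5 = -(-3 - 2)/5 = -1/5*(-5) = 1)
(F + 149)*r(0, 2)**2 = (1 + 149)*(-3)**2 = 150*9 = 1350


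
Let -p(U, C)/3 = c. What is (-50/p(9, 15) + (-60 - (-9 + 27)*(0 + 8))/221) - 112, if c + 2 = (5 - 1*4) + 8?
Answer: -30178/273 ≈ -110.54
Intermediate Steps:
c = 7 (c = -2 + ((5 - 1*4) + 8) = -2 + ((5 - 4) + 8) = -2 + (1 + 8) = -2 + 9 = 7)
p(U, C) = -21 (p(U, C) = -3*7 = -21)
(-50/p(9, 15) + (-60 - (-9 + 27)*(0 + 8))/221) - 112 = (-50/(-21) + (-60 - (-9 + 27)*(0 + 8))/221) - 112 = (-50*(-1/21) + (-60 - 18*8)*(1/221)) - 112 = (50/21 + (-60 - 1*144)*(1/221)) - 112 = (50/21 + (-60 - 144)*(1/221)) - 112 = (50/21 - 204*1/221) - 112 = (50/21 - 12/13) - 112 = 398/273 - 112 = -30178/273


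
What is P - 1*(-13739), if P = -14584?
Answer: -845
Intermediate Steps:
P - 1*(-13739) = -14584 - 1*(-13739) = -14584 + 13739 = -845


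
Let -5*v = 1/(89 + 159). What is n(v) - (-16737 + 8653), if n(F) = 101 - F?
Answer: 10149401/1240 ≈ 8185.0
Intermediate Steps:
v = -1/1240 (v = -1/(5*(89 + 159)) = -⅕/248 = -⅕*1/248 = -1/1240 ≈ -0.00080645)
n(v) - (-16737 + 8653) = (101 - 1*(-1/1240)) - (-16737 + 8653) = (101 + 1/1240) - 1*(-8084) = 125241/1240 + 8084 = 10149401/1240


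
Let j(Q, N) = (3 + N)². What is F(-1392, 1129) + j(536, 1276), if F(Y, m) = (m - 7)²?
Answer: 2894725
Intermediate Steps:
F(Y, m) = (-7 + m)²
F(-1392, 1129) + j(536, 1276) = (-7 + 1129)² + (3 + 1276)² = 1122² + 1279² = 1258884 + 1635841 = 2894725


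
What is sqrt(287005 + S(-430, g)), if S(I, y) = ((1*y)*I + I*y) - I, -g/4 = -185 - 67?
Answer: 17*I*sqrt(2005) ≈ 761.21*I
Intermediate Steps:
g = 1008 (g = -4*(-185 - 67) = -4*(-252) = 1008)
S(I, y) = -I + 2*I*y (S(I, y) = (y*I + I*y) - I = (I*y + I*y) - I = 2*I*y - I = -I + 2*I*y)
sqrt(287005 + S(-430, g)) = sqrt(287005 - 430*(-1 + 2*1008)) = sqrt(287005 - 430*(-1 + 2016)) = sqrt(287005 - 430*2015) = sqrt(287005 - 866450) = sqrt(-579445) = 17*I*sqrt(2005)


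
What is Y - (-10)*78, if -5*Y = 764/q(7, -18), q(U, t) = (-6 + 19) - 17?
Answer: 4091/5 ≈ 818.20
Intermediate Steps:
q(U, t) = -4 (q(U, t) = 13 - 17 = -4)
Y = 191/5 (Y = -764/(5*(-4)) = -764*(-1)/(5*4) = -⅕*(-191) = 191/5 ≈ 38.200)
Y - (-10)*78 = 191/5 - (-10)*78 = 191/5 - 1*(-780) = 191/5 + 780 = 4091/5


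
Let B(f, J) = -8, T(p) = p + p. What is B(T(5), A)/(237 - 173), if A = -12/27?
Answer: -1/8 ≈ -0.12500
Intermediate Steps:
T(p) = 2*p
A = -4/9 (A = -12*1/27 = -4/9 ≈ -0.44444)
B(T(5), A)/(237 - 173) = -8/(237 - 173) = -8/64 = -8*1/64 = -1/8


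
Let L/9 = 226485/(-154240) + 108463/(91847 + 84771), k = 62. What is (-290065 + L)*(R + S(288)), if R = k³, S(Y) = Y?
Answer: -23569392761807289383/340519504 ≈ -6.9216e+10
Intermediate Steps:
L = -20944795149/2724156032 (L = 9*(226485/(-154240) + 108463/(91847 + 84771)) = 9*(226485*(-1/154240) + 108463/176618) = 9*(-45297/30848 + 108463*(1/176618)) = 9*(-45297/30848 + 108463/176618) = 9*(-2327199461/2724156032) = -20944795149/2724156032 ≈ -7.6885)
R = 238328 (R = 62³ = 238328)
(-290065 + L)*(R + S(288)) = (-290065 - 20944795149/2724156032)*(238328 + 288) = -790203264217229/2724156032*238616 = -23569392761807289383/340519504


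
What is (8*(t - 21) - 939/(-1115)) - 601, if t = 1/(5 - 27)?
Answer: -9425916/12265 ≈ -768.52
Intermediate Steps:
t = -1/22 (t = 1/(-22) = -1/22 ≈ -0.045455)
(8*(t - 21) - 939/(-1115)) - 601 = (8*(-1/22 - 21) - 939/(-1115)) - 601 = (8*(-463/22) - 939*(-1/1115)) - 601 = (-1852/11 + 939/1115) - 601 = -2054651/12265 - 601 = -9425916/12265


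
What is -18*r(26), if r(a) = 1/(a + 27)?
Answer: -18/53 ≈ -0.33962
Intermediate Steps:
r(a) = 1/(27 + a)
-18*r(26) = -18/(27 + 26) = -18/53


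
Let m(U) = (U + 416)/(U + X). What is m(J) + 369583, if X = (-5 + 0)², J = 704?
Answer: 269427127/729 ≈ 3.6958e+5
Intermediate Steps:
X = 25 (X = (-5)² = 25)
m(U) = (416 + U)/(25 + U) (m(U) = (U + 416)/(U + 25) = (416 + U)/(25 + U))
m(J) + 369583 = (416 + 704)/(25 + 704) + 369583 = 1120/729 + 369583 = 269427127/729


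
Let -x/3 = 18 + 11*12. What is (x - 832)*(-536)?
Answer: 687152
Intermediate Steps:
x = -450 (x = -3*(18 + 11*12) = -3*(18 + 132) = -3*150 = -450)
(x - 832)*(-536) = (-450 - 832)*(-536) = -1282*(-536) = 687152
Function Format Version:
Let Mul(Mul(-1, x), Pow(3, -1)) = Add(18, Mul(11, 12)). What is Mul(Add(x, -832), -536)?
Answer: 687152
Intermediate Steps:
x = -450 (x = Mul(-3, Add(18, Mul(11, 12))) = Mul(-3, Add(18, 132)) = Mul(-3, 150) = -450)
Mul(Add(x, -832), -536) = Mul(Add(-450, -832), -536) = Mul(-1282, -536) = 687152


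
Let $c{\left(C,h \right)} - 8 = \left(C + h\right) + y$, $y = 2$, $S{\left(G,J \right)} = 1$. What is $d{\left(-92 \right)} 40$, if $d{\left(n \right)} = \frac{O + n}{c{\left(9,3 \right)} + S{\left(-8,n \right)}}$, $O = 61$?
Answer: $- \frac{1240}{23} \approx -53.913$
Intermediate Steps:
$c{\left(C,h \right)} = 10 + C + h$ ($c{\left(C,h \right)} = 8 + \left(\left(C + h\right) + 2\right) = 8 + \left(2 + C + h\right) = 10 + C + h$)
$d{\left(n \right)} = \frac{61}{23} + \frac{n}{23}$ ($d{\left(n \right)} = \frac{61 + n}{\left(10 + 9 + 3\right) + 1} = \frac{61 + n}{22 + 1} = \frac{61 + n}{23} = \left(61 + n\right) \frac{1}{23} = \frac{61}{23} + \frac{n}{23}$)
$d{\left(-92 \right)} 40 = \left(\frac{61}{23} + \frac{1}{23} \left(-92\right)\right) 40 = \left(\frac{61}{23} - 4\right) 40 = \left(- \frac{31}{23}\right) 40 = - \frac{1240}{23}$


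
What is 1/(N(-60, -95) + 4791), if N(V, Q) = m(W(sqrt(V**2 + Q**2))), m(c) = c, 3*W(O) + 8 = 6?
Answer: 3/14371 ≈ 0.00020875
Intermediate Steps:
W(O) = -2/3 (W(O) = -8/3 + (1/3)*6 = -8/3 + 2 = -2/3)
N(V, Q) = -2/3
1/(N(-60, -95) + 4791) = 1/(-2/3 + 4791) = 1/(14371/3) = 3/14371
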